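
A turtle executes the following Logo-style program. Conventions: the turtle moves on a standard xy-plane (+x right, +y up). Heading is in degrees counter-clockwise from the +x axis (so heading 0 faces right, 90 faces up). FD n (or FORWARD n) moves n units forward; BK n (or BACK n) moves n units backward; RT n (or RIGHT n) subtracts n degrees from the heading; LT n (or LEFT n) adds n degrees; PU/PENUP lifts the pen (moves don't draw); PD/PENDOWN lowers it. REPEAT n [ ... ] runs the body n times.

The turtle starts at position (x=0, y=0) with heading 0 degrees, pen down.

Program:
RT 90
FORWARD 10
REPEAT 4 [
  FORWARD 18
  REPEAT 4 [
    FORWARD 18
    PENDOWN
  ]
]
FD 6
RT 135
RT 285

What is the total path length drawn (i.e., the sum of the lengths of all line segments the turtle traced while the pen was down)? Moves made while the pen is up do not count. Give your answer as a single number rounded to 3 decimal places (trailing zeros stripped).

Answer: 376

Derivation:
Executing turtle program step by step:
Start: pos=(0,0), heading=0, pen down
RT 90: heading 0 -> 270
FD 10: (0,0) -> (0,-10) [heading=270, draw]
REPEAT 4 [
  -- iteration 1/4 --
  FD 18: (0,-10) -> (0,-28) [heading=270, draw]
  REPEAT 4 [
    -- iteration 1/4 --
    FD 18: (0,-28) -> (0,-46) [heading=270, draw]
    PD: pen down
    -- iteration 2/4 --
    FD 18: (0,-46) -> (0,-64) [heading=270, draw]
    PD: pen down
    -- iteration 3/4 --
    FD 18: (0,-64) -> (0,-82) [heading=270, draw]
    PD: pen down
    -- iteration 4/4 --
    FD 18: (0,-82) -> (0,-100) [heading=270, draw]
    PD: pen down
  ]
  -- iteration 2/4 --
  FD 18: (0,-100) -> (0,-118) [heading=270, draw]
  REPEAT 4 [
    -- iteration 1/4 --
    FD 18: (0,-118) -> (0,-136) [heading=270, draw]
    PD: pen down
    -- iteration 2/4 --
    FD 18: (0,-136) -> (0,-154) [heading=270, draw]
    PD: pen down
    -- iteration 3/4 --
    FD 18: (0,-154) -> (0,-172) [heading=270, draw]
    PD: pen down
    -- iteration 4/4 --
    FD 18: (0,-172) -> (0,-190) [heading=270, draw]
    PD: pen down
  ]
  -- iteration 3/4 --
  FD 18: (0,-190) -> (0,-208) [heading=270, draw]
  REPEAT 4 [
    -- iteration 1/4 --
    FD 18: (0,-208) -> (0,-226) [heading=270, draw]
    PD: pen down
    -- iteration 2/4 --
    FD 18: (0,-226) -> (0,-244) [heading=270, draw]
    PD: pen down
    -- iteration 3/4 --
    FD 18: (0,-244) -> (0,-262) [heading=270, draw]
    PD: pen down
    -- iteration 4/4 --
    FD 18: (0,-262) -> (0,-280) [heading=270, draw]
    PD: pen down
  ]
  -- iteration 4/4 --
  FD 18: (0,-280) -> (0,-298) [heading=270, draw]
  REPEAT 4 [
    -- iteration 1/4 --
    FD 18: (0,-298) -> (0,-316) [heading=270, draw]
    PD: pen down
    -- iteration 2/4 --
    FD 18: (0,-316) -> (0,-334) [heading=270, draw]
    PD: pen down
    -- iteration 3/4 --
    FD 18: (0,-334) -> (0,-352) [heading=270, draw]
    PD: pen down
    -- iteration 4/4 --
    FD 18: (0,-352) -> (0,-370) [heading=270, draw]
    PD: pen down
  ]
]
FD 6: (0,-370) -> (0,-376) [heading=270, draw]
RT 135: heading 270 -> 135
RT 285: heading 135 -> 210
Final: pos=(0,-376), heading=210, 22 segment(s) drawn

Segment lengths:
  seg 1: (0,0) -> (0,-10), length = 10
  seg 2: (0,-10) -> (0,-28), length = 18
  seg 3: (0,-28) -> (0,-46), length = 18
  seg 4: (0,-46) -> (0,-64), length = 18
  seg 5: (0,-64) -> (0,-82), length = 18
  seg 6: (0,-82) -> (0,-100), length = 18
  seg 7: (0,-100) -> (0,-118), length = 18
  seg 8: (0,-118) -> (0,-136), length = 18
  seg 9: (0,-136) -> (0,-154), length = 18
  seg 10: (0,-154) -> (0,-172), length = 18
  seg 11: (0,-172) -> (0,-190), length = 18
  seg 12: (0,-190) -> (0,-208), length = 18
  seg 13: (0,-208) -> (0,-226), length = 18
  seg 14: (0,-226) -> (0,-244), length = 18
  seg 15: (0,-244) -> (0,-262), length = 18
  seg 16: (0,-262) -> (0,-280), length = 18
  seg 17: (0,-280) -> (0,-298), length = 18
  seg 18: (0,-298) -> (0,-316), length = 18
  seg 19: (0,-316) -> (0,-334), length = 18
  seg 20: (0,-334) -> (0,-352), length = 18
  seg 21: (0,-352) -> (0,-370), length = 18
  seg 22: (0,-370) -> (0,-376), length = 6
Total = 376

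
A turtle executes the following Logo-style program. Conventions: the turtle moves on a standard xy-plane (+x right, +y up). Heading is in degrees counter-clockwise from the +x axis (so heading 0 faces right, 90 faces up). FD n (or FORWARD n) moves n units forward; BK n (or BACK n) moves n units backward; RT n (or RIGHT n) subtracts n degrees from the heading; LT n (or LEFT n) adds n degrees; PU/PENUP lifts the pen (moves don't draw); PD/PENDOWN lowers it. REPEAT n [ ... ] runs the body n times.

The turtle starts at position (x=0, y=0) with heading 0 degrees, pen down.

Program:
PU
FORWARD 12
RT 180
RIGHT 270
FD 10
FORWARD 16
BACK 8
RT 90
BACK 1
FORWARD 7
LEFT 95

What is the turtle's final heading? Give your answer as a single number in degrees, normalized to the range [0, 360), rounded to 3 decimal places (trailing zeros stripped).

Executing turtle program step by step:
Start: pos=(0,0), heading=0, pen down
PU: pen up
FD 12: (0,0) -> (12,0) [heading=0, move]
RT 180: heading 0 -> 180
RT 270: heading 180 -> 270
FD 10: (12,0) -> (12,-10) [heading=270, move]
FD 16: (12,-10) -> (12,-26) [heading=270, move]
BK 8: (12,-26) -> (12,-18) [heading=270, move]
RT 90: heading 270 -> 180
BK 1: (12,-18) -> (13,-18) [heading=180, move]
FD 7: (13,-18) -> (6,-18) [heading=180, move]
LT 95: heading 180 -> 275
Final: pos=(6,-18), heading=275, 0 segment(s) drawn

Answer: 275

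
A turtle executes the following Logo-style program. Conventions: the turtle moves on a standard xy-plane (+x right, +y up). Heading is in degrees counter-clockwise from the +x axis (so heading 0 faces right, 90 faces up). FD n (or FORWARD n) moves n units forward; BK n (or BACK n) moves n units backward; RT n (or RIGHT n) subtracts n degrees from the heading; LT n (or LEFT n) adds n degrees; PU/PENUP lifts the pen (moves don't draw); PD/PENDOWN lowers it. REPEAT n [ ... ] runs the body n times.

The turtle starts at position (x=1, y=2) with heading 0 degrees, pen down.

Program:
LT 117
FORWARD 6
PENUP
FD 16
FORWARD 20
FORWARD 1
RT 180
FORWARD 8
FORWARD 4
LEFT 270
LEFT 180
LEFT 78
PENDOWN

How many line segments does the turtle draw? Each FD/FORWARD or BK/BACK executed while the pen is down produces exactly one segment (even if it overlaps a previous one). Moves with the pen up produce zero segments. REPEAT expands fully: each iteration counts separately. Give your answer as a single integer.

Answer: 1

Derivation:
Executing turtle program step by step:
Start: pos=(1,2), heading=0, pen down
LT 117: heading 0 -> 117
FD 6: (1,2) -> (-1.724,7.346) [heading=117, draw]
PU: pen up
FD 16: (-1.724,7.346) -> (-8.988,21.602) [heading=117, move]
FD 20: (-8.988,21.602) -> (-18.068,39.422) [heading=117, move]
FD 1: (-18.068,39.422) -> (-18.522,40.313) [heading=117, move]
RT 180: heading 117 -> 297
FD 8: (-18.522,40.313) -> (-14.89,33.185) [heading=297, move]
FD 4: (-14.89,33.185) -> (-13.074,29.621) [heading=297, move]
LT 270: heading 297 -> 207
LT 180: heading 207 -> 27
LT 78: heading 27 -> 105
PD: pen down
Final: pos=(-13.074,29.621), heading=105, 1 segment(s) drawn
Segments drawn: 1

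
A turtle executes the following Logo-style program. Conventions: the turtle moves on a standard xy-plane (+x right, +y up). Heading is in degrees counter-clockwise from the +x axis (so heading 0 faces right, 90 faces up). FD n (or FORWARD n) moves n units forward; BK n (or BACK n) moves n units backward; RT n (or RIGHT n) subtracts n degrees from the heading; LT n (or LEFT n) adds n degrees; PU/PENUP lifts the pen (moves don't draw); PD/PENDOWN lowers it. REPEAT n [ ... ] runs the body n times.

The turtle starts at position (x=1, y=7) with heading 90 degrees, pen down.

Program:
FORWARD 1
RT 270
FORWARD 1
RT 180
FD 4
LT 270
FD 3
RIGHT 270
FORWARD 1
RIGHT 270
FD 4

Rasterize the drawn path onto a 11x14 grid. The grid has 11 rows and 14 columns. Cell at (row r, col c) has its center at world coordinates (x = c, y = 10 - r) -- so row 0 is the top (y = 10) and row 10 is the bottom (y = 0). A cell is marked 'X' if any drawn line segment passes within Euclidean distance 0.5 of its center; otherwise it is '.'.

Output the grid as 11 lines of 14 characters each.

Segment 0: (1,7) -> (1,8)
Segment 1: (1,8) -> (0,8)
Segment 2: (0,8) -> (4,8)
Segment 3: (4,8) -> (4,5)
Segment 4: (4,5) -> (5,5)
Segment 5: (5,5) -> (5,9)

Answer: ..............
.....X........
XXXXXX........
.X..XX........
....XX........
....XX........
..............
..............
..............
..............
..............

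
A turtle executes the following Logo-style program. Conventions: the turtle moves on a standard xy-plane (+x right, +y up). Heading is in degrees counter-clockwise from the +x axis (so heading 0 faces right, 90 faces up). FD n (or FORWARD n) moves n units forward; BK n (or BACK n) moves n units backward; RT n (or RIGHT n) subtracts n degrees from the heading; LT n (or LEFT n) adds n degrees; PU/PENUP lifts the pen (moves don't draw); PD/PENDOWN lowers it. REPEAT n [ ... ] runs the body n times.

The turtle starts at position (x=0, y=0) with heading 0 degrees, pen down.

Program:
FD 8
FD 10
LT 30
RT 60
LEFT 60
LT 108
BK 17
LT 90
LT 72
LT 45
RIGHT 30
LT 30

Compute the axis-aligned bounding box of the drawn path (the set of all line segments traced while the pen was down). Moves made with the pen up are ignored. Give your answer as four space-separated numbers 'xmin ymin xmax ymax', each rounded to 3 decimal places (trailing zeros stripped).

Executing turtle program step by step:
Start: pos=(0,0), heading=0, pen down
FD 8: (0,0) -> (8,0) [heading=0, draw]
FD 10: (8,0) -> (18,0) [heading=0, draw]
LT 30: heading 0 -> 30
RT 60: heading 30 -> 330
LT 60: heading 330 -> 30
LT 108: heading 30 -> 138
BK 17: (18,0) -> (30.633,-11.375) [heading=138, draw]
LT 90: heading 138 -> 228
LT 72: heading 228 -> 300
LT 45: heading 300 -> 345
RT 30: heading 345 -> 315
LT 30: heading 315 -> 345
Final: pos=(30.633,-11.375), heading=345, 3 segment(s) drawn

Segment endpoints: x in {0, 8, 18, 30.633}, y in {-11.375, 0}
xmin=0, ymin=-11.375, xmax=30.633, ymax=0

Answer: 0 -11.375 30.633 0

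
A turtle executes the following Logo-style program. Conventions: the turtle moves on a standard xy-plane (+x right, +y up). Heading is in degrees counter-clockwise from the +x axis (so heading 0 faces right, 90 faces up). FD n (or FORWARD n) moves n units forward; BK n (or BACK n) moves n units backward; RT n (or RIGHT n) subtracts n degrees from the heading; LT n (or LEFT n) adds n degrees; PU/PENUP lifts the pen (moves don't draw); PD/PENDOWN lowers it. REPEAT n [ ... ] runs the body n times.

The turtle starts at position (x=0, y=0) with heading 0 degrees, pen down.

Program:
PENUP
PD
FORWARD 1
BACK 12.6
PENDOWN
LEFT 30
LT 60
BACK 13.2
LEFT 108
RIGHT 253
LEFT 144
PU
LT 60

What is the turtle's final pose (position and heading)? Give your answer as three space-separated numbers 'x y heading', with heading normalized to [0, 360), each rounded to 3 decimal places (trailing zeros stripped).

Executing turtle program step by step:
Start: pos=(0,0), heading=0, pen down
PU: pen up
PD: pen down
FD 1: (0,0) -> (1,0) [heading=0, draw]
BK 12.6: (1,0) -> (-11.6,0) [heading=0, draw]
PD: pen down
LT 30: heading 0 -> 30
LT 60: heading 30 -> 90
BK 13.2: (-11.6,0) -> (-11.6,-13.2) [heading=90, draw]
LT 108: heading 90 -> 198
RT 253: heading 198 -> 305
LT 144: heading 305 -> 89
PU: pen up
LT 60: heading 89 -> 149
Final: pos=(-11.6,-13.2), heading=149, 3 segment(s) drawn

Answer: -11.6 -13.2 149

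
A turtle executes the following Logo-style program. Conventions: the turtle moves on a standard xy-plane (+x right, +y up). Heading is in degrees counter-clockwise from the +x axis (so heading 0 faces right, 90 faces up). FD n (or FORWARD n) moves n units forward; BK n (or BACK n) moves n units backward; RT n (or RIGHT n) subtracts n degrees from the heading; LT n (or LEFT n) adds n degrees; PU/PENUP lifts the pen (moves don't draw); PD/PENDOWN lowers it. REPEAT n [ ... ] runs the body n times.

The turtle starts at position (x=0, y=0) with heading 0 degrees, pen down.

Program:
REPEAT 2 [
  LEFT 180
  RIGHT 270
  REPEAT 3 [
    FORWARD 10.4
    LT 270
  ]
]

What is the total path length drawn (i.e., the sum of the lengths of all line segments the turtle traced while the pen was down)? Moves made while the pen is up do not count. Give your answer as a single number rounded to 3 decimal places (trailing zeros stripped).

Answer: 62.4

Derivation:
Executing turtle program step by step:
Start: pos=(0,0), heading=0, pen down
REPEAT 2 [
  -- iteration 1/2 --
  LT 180: heading 0 -> 180
  RT 270: heading 180 -> 270
  REPEAT 3 [
    -- iteration 1/3 --
    FD 10.4: (0,0) -> (0,-10.4) [heading=270, draw]
    LT 270: heading 270 -> 180
    -- iteration 2/3 --
    FD 10.4: (0,-10.4) -> (-10.4,-10.4) [heading=180, draw]
    LT 270: heading 180 -> 90
    -- iteration 3/3 --
    FD 10.4: (-10.4,-10.4) -> (-10.4,0) [heading=90, draw]
    LT 270: heading 90 -> 0
  ]
  -- iteration 2/2 --
  LT 180: heading 0 -> 180
  RT 270: heading 180 -> 270
  REPEAT 3 [
    -- iteration 1/3 --
    FD 10.4: (-10.4,0) -> (-10.4,-10.4) [heading=270, draw]
    LT 270: heading 270 -> 180
    -- iteration 2/3 --
    FD 10.4: (-10.4,-10.4) -> (-20.8,-10.4) [heading=180, draw]
    LT 270: heading 180 -> 90
    -- iteration 3/3 --
    FD 10.4: (-20.8,-10.4) -> (-20.8,0) [heading=90, draw]
    LT 270: heading 90 -> 0
  ]
]
Final: pos=(-20.8,0), heading=0, 6 segment(s) drawn

Segment lengths:
  seg 1: (0,0) -> (0,-10.4), length = 10.4
  seg 2: (0,-10.4) -> (-10.4,-10.4), length = 10.4
  seg 3: (-10.4,-10.4) -> (-10.4,0), length = 10.4
  seg 4: (-10.4,0) -> (-10.4,-10.4), length = 10.4
  seg 5: (-10.4,-10.4) -> (-20.8,-10.4), length = 10.4
  seg 6: (-20.8,-10.4) -> (-20.8,0), length = 10.4
Total = 62.4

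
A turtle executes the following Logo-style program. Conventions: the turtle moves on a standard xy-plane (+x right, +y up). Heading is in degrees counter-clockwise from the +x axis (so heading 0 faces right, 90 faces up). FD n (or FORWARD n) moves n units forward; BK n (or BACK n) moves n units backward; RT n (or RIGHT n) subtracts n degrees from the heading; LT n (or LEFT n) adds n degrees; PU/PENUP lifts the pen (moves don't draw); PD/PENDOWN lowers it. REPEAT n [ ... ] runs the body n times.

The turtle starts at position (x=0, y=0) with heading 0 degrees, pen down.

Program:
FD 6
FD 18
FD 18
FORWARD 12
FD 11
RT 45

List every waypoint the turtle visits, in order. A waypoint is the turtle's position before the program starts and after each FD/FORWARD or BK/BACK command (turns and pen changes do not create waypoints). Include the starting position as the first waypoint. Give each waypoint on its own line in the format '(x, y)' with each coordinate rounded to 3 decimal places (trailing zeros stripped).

Executing turtle program step by step:
Start: pos=(0,0), heading=0, pen down
FD 6: (0,0) -> (6,0) [heading=0, draw]
FD 18: (6,0) -> (24,0) [heading=0, draw]
FD 18: (24,0) -> (42,0) [heading=0, draw]
FD 12: (42,0) -> (54,0) [heading=0, draw]
FD 11: (54,0) -> (65,0) [heading=0, draw]
RT 45: heading 0 -> 315
Final: pos=(65,0), heading=315, 5 segment(s) drawn
Waypoints (6 total):
(0, 0)
(6, 0)
(24, 0)
(42, 0)
(54, 0)
(65, 0)

Answer: (0, 0)
(6, 0)
(24, 0)
(42, 0)
(54, 0)
(65, 0)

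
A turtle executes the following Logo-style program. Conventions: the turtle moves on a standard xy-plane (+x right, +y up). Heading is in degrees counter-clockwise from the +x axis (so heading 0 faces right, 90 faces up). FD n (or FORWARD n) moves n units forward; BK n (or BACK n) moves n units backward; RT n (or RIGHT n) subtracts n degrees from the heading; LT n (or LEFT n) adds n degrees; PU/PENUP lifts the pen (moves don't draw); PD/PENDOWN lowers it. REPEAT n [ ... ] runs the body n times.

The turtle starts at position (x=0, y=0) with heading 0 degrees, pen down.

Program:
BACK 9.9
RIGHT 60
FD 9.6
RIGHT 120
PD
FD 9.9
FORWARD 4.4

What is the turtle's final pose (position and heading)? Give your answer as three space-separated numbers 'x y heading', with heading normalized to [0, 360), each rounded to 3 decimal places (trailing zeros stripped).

Executing turtle program step by step:
Start: pos=(0,0), heading=0, pen down
BK 9.9: (0,0) -> (-9.9,0) [heading=0, draw]
RT 60: heading 0 -> 300
FD 9.6: (-9.9,0) -> (-5.1,-8.314) [heading=300, draw]
RT 120: heading 300 -> 180
PD: pen down
FD 9.9: (-5.1,-8.314) -> (-15,-8.314) [heading=180, draw]
FD 4.4: (-15,-8.314) -> (-19.4,-8.314) [heading=180, draw]
Final: pos=(-19.4,-8.314), heading=180, 4 segment(s) drawn

Answer: -19.4 -8.314 180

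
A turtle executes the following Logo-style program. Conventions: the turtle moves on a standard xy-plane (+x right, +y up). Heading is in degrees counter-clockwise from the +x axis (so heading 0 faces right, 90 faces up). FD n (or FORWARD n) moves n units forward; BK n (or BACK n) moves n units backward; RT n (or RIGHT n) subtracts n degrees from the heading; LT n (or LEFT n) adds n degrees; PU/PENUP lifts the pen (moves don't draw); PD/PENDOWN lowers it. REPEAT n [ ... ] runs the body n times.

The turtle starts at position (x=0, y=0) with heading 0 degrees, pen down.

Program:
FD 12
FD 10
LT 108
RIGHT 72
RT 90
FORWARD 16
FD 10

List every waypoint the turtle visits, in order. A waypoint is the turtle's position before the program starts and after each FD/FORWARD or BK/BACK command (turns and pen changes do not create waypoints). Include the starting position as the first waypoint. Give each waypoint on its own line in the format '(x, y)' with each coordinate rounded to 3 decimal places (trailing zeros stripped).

Answer: (0, 0)
(12, 0)
(22, 0)
(31.405, -12.944)
(37.282, -21.034)

Derivation:
Executing turtle program step by step:
Start: pos=(0,0), heading=0, pen down
FD 12: (0,0) -> (12,0) [heading=0, draw]
FD 10: (12,0) -> (22,0) [heading=0, draw]
LT 108: heading 0 -> 108
RT 72: heading 108 -> 36
RT 90: heading 36 -> 306
FD 16: (22,0) -> (31.405,-12.944) [heading=306, draw]
FD 10: (31.405,-12.944) -> (37.282,-21.034) [heading=306, draw]
Final: pos=(37.282,-21.034), heading=306, 4 segment(s) drawn
Waypoints (5 total):
(0, 0)
(12, 0)
(22, 0)
(31.405, -12.944)
(37.282, -21.034)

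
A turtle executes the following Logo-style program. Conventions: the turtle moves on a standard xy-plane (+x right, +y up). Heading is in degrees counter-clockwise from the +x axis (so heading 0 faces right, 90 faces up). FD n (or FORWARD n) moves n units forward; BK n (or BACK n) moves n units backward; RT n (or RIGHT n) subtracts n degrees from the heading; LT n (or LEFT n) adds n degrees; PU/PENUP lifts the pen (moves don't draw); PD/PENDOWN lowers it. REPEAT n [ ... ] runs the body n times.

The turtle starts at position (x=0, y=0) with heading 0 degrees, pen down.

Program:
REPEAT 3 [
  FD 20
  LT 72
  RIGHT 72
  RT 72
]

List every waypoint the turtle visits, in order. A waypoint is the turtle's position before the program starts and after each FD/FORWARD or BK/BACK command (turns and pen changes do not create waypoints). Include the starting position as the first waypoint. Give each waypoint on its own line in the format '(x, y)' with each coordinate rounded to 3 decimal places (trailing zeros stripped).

Executing turtle program step by step:
Start: pos=(0,0), heading=0, pen down
REPEAT 3 [
  -- iteration 1/3 --
  FD 20: (0,0) -> (20,0) [heading=0, draw]
  LT 72: heading 0 -> 72
  RT 72: heading 72 -> 0
  RT 72: heading 0 -> 288
  -- iteration 2/3 --
  FD 20: (20,0) -> (26.18,-19.021) [heading=288, draw]
  LT 72: heading 288 -> 0
  RT 72: heading 0 -> 288
  RT 72: heading 288 -> 216
  -- iteration 3/3 --
  FD 20: (26.18,-19.021) -> (10,-30.777) [heading=216, draw]
  LT 72: heading 216 -> 288
  RT 72: heading 288 -> 216
  RT 72: heading 216 -> 144
]
Final: pos=(10,-30.777), heading=144, 3 segment(s) drawn
Waypoints (4 total):
(0, 0)
(20, 0)
(26.18, -19.021)
(10, -30.777)

Answer: (0, 0)
(20, 0)
(26.18, -19.021)
(10, -30.777)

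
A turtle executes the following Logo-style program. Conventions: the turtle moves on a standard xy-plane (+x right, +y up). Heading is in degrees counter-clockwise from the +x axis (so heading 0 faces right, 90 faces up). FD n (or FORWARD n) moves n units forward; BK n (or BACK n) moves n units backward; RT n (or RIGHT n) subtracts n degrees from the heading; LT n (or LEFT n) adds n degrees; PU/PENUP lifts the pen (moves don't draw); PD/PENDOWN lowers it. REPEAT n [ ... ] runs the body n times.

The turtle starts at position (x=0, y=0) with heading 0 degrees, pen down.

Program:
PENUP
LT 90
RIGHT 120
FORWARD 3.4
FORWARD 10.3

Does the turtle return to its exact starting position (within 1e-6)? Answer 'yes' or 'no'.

Executing turtle program step by step:
Start: pos=(0,0), heading=0, pen down
PU: pen up
LT 90: heading 0 -> 90
RT 120: heading 90 -> 330
FD 3.4: (0,0) -> (2.944,-1.7) [heading=330, move]
FD 10.3: (2.944,-1.7) -> (11.865,-6.85) [heading=330, move]
Final: pos=(11.865,-6.85), heading=330, 0 segment(s) drawn

Start position: (0, 0)
Final position: (11.865, -6.85)
Distance = 13.7; >= 1e-6 -> NOT closed

Answer: no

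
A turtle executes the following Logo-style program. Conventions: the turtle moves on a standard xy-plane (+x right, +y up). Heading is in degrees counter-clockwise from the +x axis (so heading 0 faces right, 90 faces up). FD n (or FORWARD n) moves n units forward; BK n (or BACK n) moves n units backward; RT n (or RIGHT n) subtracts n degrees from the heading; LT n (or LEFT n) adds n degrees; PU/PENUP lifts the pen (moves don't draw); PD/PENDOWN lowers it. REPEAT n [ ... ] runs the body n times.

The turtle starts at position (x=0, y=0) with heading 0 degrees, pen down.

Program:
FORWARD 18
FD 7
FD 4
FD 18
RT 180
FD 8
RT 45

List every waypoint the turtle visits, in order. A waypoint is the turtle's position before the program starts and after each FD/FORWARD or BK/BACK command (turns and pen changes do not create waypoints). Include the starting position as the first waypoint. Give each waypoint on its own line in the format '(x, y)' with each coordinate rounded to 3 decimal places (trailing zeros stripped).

Executing turtle program step by step:
Start: pos=(0,0), heading=0, pen down
FD 18: (0,0) -> (18,0) [heading=0, draw]
FD 7: (18,0) -> (25,0) [heading=0, draw]
FD 4: (25,0) -> (29,0) [heading=0, draw]
FD 18: (29,0) -> (47,0) [heading=0, draw]
RT 180: heading 0 -> 180
FD 8: (47,0) -> (39,0) [heading=180, draw]
RT 45: heading 180 -> 135
Final: pos=(39,0), heading=135, 5 segment(s) drawn
Waypoints (6 total):
(0, 0)
(18, 0)
(25, 0)
(29, 0)
(47, 0)
(39, 0)

Answer: (0, 0)
(18, 0)
(25, 0)
(29, 0)
(47, 0)
(39, 0)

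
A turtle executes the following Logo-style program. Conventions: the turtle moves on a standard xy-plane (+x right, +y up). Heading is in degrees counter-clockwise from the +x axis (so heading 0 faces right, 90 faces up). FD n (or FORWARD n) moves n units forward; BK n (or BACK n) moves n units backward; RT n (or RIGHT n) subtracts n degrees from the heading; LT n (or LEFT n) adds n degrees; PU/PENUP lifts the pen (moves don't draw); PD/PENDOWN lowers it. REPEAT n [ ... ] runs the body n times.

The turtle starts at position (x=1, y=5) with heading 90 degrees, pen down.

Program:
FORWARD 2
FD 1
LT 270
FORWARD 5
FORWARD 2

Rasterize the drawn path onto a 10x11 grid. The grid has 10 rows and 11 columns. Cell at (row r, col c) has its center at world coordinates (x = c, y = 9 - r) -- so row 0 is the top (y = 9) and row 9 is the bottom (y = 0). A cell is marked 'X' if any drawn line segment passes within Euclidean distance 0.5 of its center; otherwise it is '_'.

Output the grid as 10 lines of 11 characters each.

Answer: ___________
_XXXXXXXX__
_X_________
_X_________
_X_________
___________
___________
___________
___________
___________

Derivation:
Segment 0: (1,5) -> (1,7)
Segment 1: (1,7) -> (1,8)
Segment 2: (1,8) -> (6,8)
Segment 3: (6,8) -> (8,8)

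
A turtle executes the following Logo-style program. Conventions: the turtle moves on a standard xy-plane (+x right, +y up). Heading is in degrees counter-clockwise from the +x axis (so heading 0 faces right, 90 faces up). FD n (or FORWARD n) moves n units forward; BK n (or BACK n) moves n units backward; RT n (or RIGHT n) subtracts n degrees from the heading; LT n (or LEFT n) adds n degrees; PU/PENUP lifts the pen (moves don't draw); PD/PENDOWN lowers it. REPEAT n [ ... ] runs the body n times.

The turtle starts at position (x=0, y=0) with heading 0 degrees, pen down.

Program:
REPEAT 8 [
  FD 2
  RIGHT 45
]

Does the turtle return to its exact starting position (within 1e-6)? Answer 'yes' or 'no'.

Answer: yes

Derivation:
Executing turtle program step by step:
Start: pos=(0,0), heading=0, pen down
REPEAT 8 [
  -- iteration 1/8 --
  FD 2: (0,0) -> (2,0) [heading=0, draw]
  RT 45: heading 0 -> 315
  -- iteration 2/8 --
  FD 2: (2,0) -> (3.414,-1.414) [heading=315, draw]
  RT 45: heading 315 -> 270
  -- iteration 3/8 --
  FD 2: (3.414,-1.414) -> (3.414,-3.414) [heading=270, draw]
  RT 45: heading 270 -> 225
  -- iteration 4/8 --
  FD 2: (3.414,-3.414) -> (2,-4.828) [heading=225, draw]
  RT 45: heading 225 -> 180
  -- iteration 5/8 --
  FD 2: (2,-4.828) -> (0,-4.828) [heading=180, draw]
  RT 45: heading 180 -> 135
  -- iteration 6/8 --
  FD 2: (0,-4.828) -> (-1.414,-3.414) [heading=135, draw]
  RT 45: heading 135 -> 90
  -- iteration 7/8 --
  FD 2: (-1.414,-3.414) -> (-1.414,-1.414) [heading=90, draw]
  RT 45: heading 90 -> 45
  -- iteration 8/8 --
  FD 2: (-1.414,-1.414) -> (0,0) [heading=45, draw]
  RT 45: heading 45 -> 0
]
Final: pos=(0,0), heading=0, 8 segment(s) drawn

Start position: (0, 0)
Final position: (0, 0)
Distance = 0; < 1e-6 -> CLOSED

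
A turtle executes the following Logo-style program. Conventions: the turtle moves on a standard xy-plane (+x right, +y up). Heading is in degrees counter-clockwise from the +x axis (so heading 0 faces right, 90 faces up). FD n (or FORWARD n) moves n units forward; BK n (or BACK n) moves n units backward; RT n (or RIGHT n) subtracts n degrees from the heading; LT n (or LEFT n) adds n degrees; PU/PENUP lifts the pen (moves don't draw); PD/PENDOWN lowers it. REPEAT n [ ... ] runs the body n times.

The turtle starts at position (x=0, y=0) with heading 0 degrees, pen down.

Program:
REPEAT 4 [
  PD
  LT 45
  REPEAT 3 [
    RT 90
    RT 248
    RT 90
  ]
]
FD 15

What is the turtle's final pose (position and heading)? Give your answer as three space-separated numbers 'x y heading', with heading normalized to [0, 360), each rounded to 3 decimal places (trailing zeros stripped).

Executing turtle program step by step:
Start: pos=(0,0), heading=0, pen down
REPEAT 4 [
  -- iteration 1/4 --
  PD: pen down
  LT 45: heading 0 -> 45
  REPEAT 3 [
    -- iteration 1/3 --
    RT 90: heading 45 -> 315
    RT 248: heading 315 -> 67
    RT 90: heading 67 -> 337
    -- iteration 2/3 --
    RT 90: heading 337 -> 247
    RT 248: heading 247 -> 359
    RT 90: heading 359 -> 269
    -- iteration 3/3 --
    RT 90: heading 269 -> 179
    RT 248: heading 179 -> 291
    RT 90: heading 291 -> 201
  ]
  -- iteration 2/4 --
  PD: pen down
  LT 45: heading 201 -> 246
  REPEAT 3 [
    -- iteration 1/3 --
    RT 90: heading 246 -> 156
    RT 248: heading 156 -> 268
    RT 90: heading 268 -> 178
    -- iteration 2/3 --
    RT 90: heading 178 -> 88
    RT 248: heading 88 -> 200
    RT 90: heading 200 -> 110
    -- iteration 3/3 --
    RT 90: heading 110 -> 20
    RT 248: heading 20 -> 132
    RT 90: heading 132 -> 42
  ]
  -- iteration 3/4 --
  PD: pen down
  LT 45: heading 42 -> 87
  REPEAT 3 [
    -- iteration 1/3 --
    RT 90: heading 87 -> 357
    RT 248: heading 357 -> 109
    RT 90: heading 109 -> 19
    -- iteration 2/3 --
    RT 90: heading 19 -> 289
    RT 248: heading 289 -> 41
    RT 90: heading 41 -> 311
    -- iteration 3/3 --
    RT 90: heading 311 -> 221
    RT 248: heading 221 -> 333
    RT 90: heading 333 -> 243
  ]
  -- iteration 4/4 --
  PD: pen down
  LT 45: heading 243 -> 288
  REPEAT 3 [
    -- iteration 1/3 --
    RT 90: heading 288 -> 198
    RT 248: heading 198 -> 310
    RT 90: heading 310 -> 220
    -- iteration 2/3 --
    RT 90: heading 220 -> 130
    RT 248: heading 130 -> 242
    RT 90: heading 242 -> 152
    -- iteration 3/3 --
    RT 90: heading 152 -> 62
    RT 248: heading 62 -> 174
    RT 90: heading 174 -> 84
  ]
]
FD 15: (0,0) -> (1.568,14.918) [heading=84, draw]
Final: pos=(1.568,14.918), heading=84, 1 segment(s) drawn

Answer: 1.568 14.918 84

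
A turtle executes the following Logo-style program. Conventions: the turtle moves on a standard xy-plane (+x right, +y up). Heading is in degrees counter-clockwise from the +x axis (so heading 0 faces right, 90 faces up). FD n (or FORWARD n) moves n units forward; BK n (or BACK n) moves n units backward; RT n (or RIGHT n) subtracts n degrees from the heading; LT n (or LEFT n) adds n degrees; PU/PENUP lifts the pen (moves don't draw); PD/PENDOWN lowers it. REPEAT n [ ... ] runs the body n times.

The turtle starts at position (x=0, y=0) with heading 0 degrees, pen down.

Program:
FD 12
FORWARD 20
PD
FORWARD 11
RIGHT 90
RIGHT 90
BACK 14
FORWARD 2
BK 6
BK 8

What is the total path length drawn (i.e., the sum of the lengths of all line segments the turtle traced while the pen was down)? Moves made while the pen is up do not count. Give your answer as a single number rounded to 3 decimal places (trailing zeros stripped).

Answer: 73

Derivation:
Executing turtle program step by step:
Start: pos=(0,0), heading=0, pen down
FD 12: (0,0) -> (12,0) [heading=0, draw]
FD 20: (12,0) -> (32,0) [heading=0, draw]
PD: pen down
FD 11: (32,0) -> (43,0) [heading=0, draw]
RT 90: heading 0 -> 270
RT 90: heading 270 -> 180
BK 14: (43,0) -> (57,0) [heading=180, draw]
FD 2: (57,0) -> (55,0) [heading=180, draw]
BK 6: (55,0) -> (61,0) [heading=180, draw]
BK 8: (61,0) -> (69,0) [heading=180, draw]
Final: pos=(69,0), heading=180, 7 segment(s) drawn

Segment lengths:
  seg 1: (0,0) -> (12,0), length = 12
  seg 2: (12,0) -> (32,0), length = 20
  seg 3: (32,0) -> (43,0), length = 11
  seg 4: (43,0) -> (57,0), length = 14
  seg 5: (57,0) -> (55,0), length = 2
  seg 6: (55,0) -> (61,0), length = 6
  seg 7: (61,0) -> (69,0), length = 8
Total = 73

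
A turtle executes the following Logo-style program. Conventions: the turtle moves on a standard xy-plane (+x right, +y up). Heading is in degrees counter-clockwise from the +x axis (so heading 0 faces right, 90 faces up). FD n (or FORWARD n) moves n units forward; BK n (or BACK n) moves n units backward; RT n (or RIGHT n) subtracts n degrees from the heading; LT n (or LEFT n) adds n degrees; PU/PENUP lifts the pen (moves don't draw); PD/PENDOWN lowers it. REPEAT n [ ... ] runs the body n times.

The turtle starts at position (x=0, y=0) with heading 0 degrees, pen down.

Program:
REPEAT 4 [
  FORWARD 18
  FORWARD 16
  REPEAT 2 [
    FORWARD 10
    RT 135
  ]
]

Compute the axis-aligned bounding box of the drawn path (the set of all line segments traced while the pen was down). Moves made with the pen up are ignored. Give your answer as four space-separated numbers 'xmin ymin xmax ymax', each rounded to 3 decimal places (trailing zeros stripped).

Answer: 0 -7.071 44 36.929

Derivation:
Executing turtle program step by step:
Start: pos=(0,0), heading=0, pen down
REPEAT 4 [
  -- iteration 1/4 --
  FD 18: (0,0) -> (18,0) [heading=0, draw]
  FD 16: (18,0) -> (34,0) [heading=0, draw]
  REPEAT 2 [
    -- iteration 1/2 --
    FD 10: (34,0) -> (44,0) [heading=0, draw]
    RT 135: heading 0 -> 225
    -- iteration 2/2 --
    FD 10: (44,0) -> (36.929,-7.071) [heading=225, draw]
    RT 135: heading 225 -> 90
  ]
  -- iteration 2/4 --
  FD 18: (36.929,-7.071) -> (36.929,10.929) [heading=90, draw]
  FD 16: (36.929,10.929) -> (36.929,26.929) [heading=90, draw]
  REPEAT 2 [
    -- iteration 1/2 --
    FD 10: (36.929,26.929) -> (36.929,36.929) [heading=90, draw]
    RT 135: heading 90 -> 315
    -- iteration 2/2 --
    FD 10: (36.929,36.929) -> (44,29.858) [heading=315, draw]
    RT 135: heading 315 -> 180
  ]
  -- iteration 3/4 --
  FD 18: (44,29.858) -> (26,29.858) [heading=180, draw]
  FD 16: (26,29.858) -> (10,29.858) [heading=180, draw]
  REPEAT 2 [
    -- iteration 1/2 --
    FD 10: (10,29.858) -> (0,29.858) [heading=180, draw]
    RT 135: heading 180 -> 45
    -- iteration 2/2 --
    FD 10: (0,29.858) -> (7.071,36.929) [heading=45, draw]
    RT 135: heading 45 -> 270
  ]
  -- iteration 4/4 --
  FD 18: (7.071,36.929) -> (7.071,18.929) [heading=270, draw]
  FD 16: (7.071,18.929) -> (7.071,2.929) [heading=270, draw]
  REPEAT 2 [
    -- iteration 1/2 --
    FD 10: (7.071,2.929) -> (7.071,-7.071) [heading=270, draw]
    RT 135: heading 270 -> 135
    -- iteration 2/2 --
    FD 10: (7.071,-7.071) -> (0,0) [heading=135, draw]
    RT 135: heading 135 -> 0
  ]
]
Final: pos=(0,0), heading=0, 16 segment(s) drawn

Segment endpoints: x in {0, 0, 7.071, 7.071, 7.071, 7.071, 10, 18, 26, 34, 36.929, 44}, y in {-7.071, -7.071, 0, 0, 2.929, 10.929, 18.929, 26.929, 29.858, 29.858, 29.858, 29.858, 36.929, 36.929}
xmin=0, ymin=-7.071, xmax=44, ymax=36.929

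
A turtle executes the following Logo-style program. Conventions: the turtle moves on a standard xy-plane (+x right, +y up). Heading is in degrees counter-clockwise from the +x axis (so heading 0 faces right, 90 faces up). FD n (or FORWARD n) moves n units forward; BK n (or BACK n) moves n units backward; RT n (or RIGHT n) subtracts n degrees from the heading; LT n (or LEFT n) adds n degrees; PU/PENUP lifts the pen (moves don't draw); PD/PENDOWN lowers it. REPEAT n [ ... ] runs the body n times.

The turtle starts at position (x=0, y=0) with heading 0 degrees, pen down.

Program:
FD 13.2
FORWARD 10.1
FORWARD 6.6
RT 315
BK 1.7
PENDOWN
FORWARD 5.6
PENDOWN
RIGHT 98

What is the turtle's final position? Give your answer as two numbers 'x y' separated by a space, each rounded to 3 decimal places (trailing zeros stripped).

Answer: 32.658 2.758

Derivation:
Executing turtle program step by step:
Start: pos=(0,0), heading=0, pen down
FD 13.2: (0,0) -> (13.2,0) [heading=0, draw]
FD 10.1: (13.2,0) -> (23.3,0) [heading=0, draw]
FD 6.6: (23.3,0) -> (29.9,0) [heading=0, draw]
RT 315: heading 0 -> 45
BK 1.7: (29.9,0) -> (28.698,-1.202) [heading=45, draw]
PD: pen down
FD 5.6: (28.698,-1.202) -> (32.658,2.758) [heading=45, draw]
PD: pen down
RT 98: heading 45 -> 307
Final: pos=(32.658,2.758), heading=307, 5 segment(s) drawn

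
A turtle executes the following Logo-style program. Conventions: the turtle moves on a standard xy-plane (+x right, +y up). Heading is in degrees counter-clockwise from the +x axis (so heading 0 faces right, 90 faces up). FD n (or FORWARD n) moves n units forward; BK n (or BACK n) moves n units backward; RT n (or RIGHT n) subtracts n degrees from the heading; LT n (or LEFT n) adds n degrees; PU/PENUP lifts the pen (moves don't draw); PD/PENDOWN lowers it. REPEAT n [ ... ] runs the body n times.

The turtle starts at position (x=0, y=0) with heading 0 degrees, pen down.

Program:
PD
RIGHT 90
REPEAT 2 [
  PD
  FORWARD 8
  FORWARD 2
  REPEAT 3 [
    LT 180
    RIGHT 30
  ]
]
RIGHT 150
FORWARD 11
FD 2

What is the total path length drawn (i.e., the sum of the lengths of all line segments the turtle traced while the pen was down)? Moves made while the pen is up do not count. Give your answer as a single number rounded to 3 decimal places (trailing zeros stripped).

Executing turtle program step by step:
Start: pos=(0,0), heading=0, pen down
PD: pen down
RT 90: heading 0 -> 270
REPEAT 2 [
  -- iteration 1/2 --
  PD: pen down
  FD 8: (0,0) -> (0,-8) [heading=270, draw]
  FD 2: (0,-8) -> (0,-10) [heading=270, draw]
  REPEAT 3 [
    -- iteration 1/3 --
    LT 180: heading 270 -> 90
    RT 30: heading 90 -> 60
    -- iteration 2/3 --
    LT 180: heading 60 -> 240
    RT 30: heading 240 -> 210
    -- iteration 3/3 --
    LT 180: heading 210 -> 30
    RT 30: heading 30 -> 0
  ]
  -- iteration 2/2 --
  PD: pen down
  FD 8: (0,-10) -> (8,-10) [heading=0, draw]
  FD 2: (8,-10) -> (10,-10) [heading=0, draw]
  REPEAT 3 [
    -- iteration 1/3 --
    LT 180: heading 0 -> 180
    RT 30: heading 180 -> 150
    -- iteration 2/3 --
    LT 180: heading 150 -> 330
    RT 30: heading 330 -> 300
    -- iteration 3/3 --
    LT 180: heading 300 -> 120
    RT 30: heading 120 -> 90
  ]
]
RT 150: heading 90 -> 300
FD 11: (10,-10) -> (15.5,-19.526) [heading=300, draw]
FD 2: (15.5,-19.526) -> (16.5,-21.258) [heading=300, draw]
Final: pos=(16.5,-21.258), heading=300, 6 segment(s) drawn

Segment lengths:
  seg 1: (0,0) -> (0,-8), length = 8
  seg 2: (0,-8) -> (0,-10), length = 2
  seg 3: (0,-10) -> (8,-10), length = 8
  seg 4: (8,-10) -> (10,-10), length = 2
  seg 5: (10,-10) -> (15.5,-19.526), length = 11
  seg 6: (15.5,-19.526) -> (16.5,-21.258), length = 2
Total = 33

Answer: 33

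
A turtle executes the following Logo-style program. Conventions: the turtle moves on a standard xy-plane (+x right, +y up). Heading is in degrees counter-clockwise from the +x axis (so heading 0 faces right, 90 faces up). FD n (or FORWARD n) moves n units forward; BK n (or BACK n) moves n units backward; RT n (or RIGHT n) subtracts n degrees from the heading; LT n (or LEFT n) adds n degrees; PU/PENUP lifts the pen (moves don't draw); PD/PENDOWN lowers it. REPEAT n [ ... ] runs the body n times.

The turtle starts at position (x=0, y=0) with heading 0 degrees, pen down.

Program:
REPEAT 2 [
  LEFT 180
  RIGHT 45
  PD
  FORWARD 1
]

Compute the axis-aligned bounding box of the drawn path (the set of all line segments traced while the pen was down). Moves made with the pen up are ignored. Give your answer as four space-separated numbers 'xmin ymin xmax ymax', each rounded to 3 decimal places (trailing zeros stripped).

Answer: -0.707 -0.293 0 0.707

Derivation:
Executing turtle program step by step:
Start: pos=(0,0), heading=0, pen down
REPEAT 2 [
  -- iteration 1/2 --
  LT 180: heading 0 -> 180
  RT 45: heading 180 -> 135
  PD: pen down
  FD 1: (0,0) -> (-0.707,0.707) [heading=135, draw]
  -- iteration 2/2 --
  LT 180: heading 135 -> 315
  RT 45: heading 315 -> 270
  PD: pen down
  FD 1: (-0.707,0.707) -> (-0.707,-0.293) [heading=270, draw]
]
Final: pos=(-0.707,-0.293), heading=270, 2 segment(s) drawn

Segment endpoints: x in {-0.707, -0.707, 0}, y in {-0.293, 0, 0.707}
xmin=-0.707, ymin=-0.293, xmax=0, ymax=0.707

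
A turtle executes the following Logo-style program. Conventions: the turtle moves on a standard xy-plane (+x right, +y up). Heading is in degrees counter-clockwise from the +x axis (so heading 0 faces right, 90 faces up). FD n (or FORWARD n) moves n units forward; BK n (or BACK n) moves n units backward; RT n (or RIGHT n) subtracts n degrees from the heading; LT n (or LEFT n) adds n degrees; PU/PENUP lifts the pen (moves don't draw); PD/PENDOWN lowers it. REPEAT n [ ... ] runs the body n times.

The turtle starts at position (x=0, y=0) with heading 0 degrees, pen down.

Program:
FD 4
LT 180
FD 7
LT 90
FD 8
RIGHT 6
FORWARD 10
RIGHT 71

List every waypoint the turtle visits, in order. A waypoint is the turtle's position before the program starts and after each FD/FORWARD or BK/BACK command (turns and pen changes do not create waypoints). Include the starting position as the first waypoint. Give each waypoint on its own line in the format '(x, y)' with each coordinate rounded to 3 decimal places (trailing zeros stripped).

Executing turtle program step by step:
Start: pos=(0,0), heading=0, pen down
FD 4: (0,0) -> (4,0) [heading=0, draw]
LT 180: heading 0 -> 180
FD 7: (4,0) -> (-3,0) [heading=180, draw]
LT 90: heading 180 -> 270
FD 8: (-3,0) -> (-3,-8) [heading=270, draw]
RT 6: heading 270 -> 264
FD 10: (-3,-8) -> (-4.045,-17.945) [heading=264, draw]
RT 71: heading 264 -> 193
Final: pos=(-4.045,-17.945), heading=193, 4 segment(s) drawn
Waypoints (5 total):
(0, 0)
(4, 0)
(-3, 0)
(-3, -8)
(-4.045, -17.945)

Answer: (0, 0)
(4, 0)
(-3, 0)
(-3, -8)
(-4.045, -17.945)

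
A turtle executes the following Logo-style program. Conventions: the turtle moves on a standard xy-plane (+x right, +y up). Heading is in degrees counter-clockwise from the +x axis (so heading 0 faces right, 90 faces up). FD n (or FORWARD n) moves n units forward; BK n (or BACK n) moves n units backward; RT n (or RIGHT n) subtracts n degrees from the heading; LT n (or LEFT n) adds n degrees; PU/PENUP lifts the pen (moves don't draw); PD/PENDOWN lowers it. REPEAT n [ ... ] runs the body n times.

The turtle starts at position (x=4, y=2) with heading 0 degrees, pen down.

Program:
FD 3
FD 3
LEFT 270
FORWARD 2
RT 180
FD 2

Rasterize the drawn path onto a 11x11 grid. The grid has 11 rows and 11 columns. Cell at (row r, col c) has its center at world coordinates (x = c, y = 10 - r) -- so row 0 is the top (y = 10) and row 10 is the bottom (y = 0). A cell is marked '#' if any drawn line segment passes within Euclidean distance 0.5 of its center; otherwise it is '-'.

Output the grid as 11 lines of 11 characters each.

Answer: -----------
-----------
-----------
-----------
-----------
-----------
-----------
-----------
----#######
----------#
----------#

Derivation:
Segment 0: (4,2) -> (7,2)
Segment 1: (7,2) -> (10,2)
Segment 2: (10,2) -> (10,0)
Segment 3: (10,0) -> (10,2)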